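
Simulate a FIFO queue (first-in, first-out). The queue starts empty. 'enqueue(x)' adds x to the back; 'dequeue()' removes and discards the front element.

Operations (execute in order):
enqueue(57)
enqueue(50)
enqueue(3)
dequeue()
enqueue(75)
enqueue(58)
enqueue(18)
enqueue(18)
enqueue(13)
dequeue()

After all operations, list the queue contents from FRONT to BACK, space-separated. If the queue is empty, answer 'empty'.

enqueue(57): [57]
enqueue(50): [57, 50]
enqueue(3): [57, 50, 3]
dequeue(): [50, 3]
enqueue(75): [50, 3, 75]
enqueue(58): [50, 3, 75, 58]
enqueue(18): [50, 3, 75, 58, 18]
enqueue(18): [50, 3, 75, 58, 18, 18]
enqueue(13): [50, 3, 75, 58, 18, 18, 13]
dequeue(): [3, 75, 58, 18, 18, 13]

Answer: 3 75 58 18 18 13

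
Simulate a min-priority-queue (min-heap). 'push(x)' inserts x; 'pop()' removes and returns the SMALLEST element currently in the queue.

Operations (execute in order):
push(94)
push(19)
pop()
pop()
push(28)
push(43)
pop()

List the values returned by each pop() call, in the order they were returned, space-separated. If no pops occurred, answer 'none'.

push(94): heap contents = [94]
push(19): heap contents = [19, 94]
pop() → 19: heap contents = [94]
pop() → 94: heap contents = []
push(28): heap contents = [28]
push(43): heap contents = [28, 43]
pop() → 28: heap contents = [43]

Answer: 19 94 28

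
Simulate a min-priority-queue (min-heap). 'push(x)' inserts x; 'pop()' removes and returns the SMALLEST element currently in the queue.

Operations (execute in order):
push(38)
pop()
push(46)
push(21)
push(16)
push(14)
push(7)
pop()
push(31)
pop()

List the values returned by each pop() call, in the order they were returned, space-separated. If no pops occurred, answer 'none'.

Answer: 38 7 14

Derivation:
push(38): heap contents = [38]
pop() → 38: heap contents = []
push(46): heap contents = [46]
push(21): heap contents = [21, 46]
push(16): heap contents = [16, 21, 46]
push(14): heap contents = [14, 16, 21, 46]
push(7): heap contents = [7, 14, 16, 21, 46]
pop() → 7: heap contents = [14, 16, 21, 46]
push(31): heap contents = [14, 16, 21, 31, 46]
pop() → 14: heap contents = [16, 21, 31, 46]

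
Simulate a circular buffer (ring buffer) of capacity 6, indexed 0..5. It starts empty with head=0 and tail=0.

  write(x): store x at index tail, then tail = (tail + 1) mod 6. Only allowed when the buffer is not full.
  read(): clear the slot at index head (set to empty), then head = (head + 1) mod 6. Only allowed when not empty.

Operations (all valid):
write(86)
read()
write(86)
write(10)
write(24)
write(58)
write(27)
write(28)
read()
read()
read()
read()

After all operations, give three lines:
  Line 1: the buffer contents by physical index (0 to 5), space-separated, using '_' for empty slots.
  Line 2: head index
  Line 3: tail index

Answer: 28 _ _ _ _ 27
5
1

Derivation:
write(86): buf=[86 _ _ _ _ _], head=0, tail=1, size=1
read(): buf=[_ _ _ _ _ _], head=1, tail=1, size=0
write(86): buf=[_ 86 _ _ _ _], head=1, tail=2, size=1
write(10): buf=[_ 86 10 _ _ _], head=1, tail=3, size=2
write(24): buf=[_ 86 10 24 _ _], head=1, tail=4, size=3
write(58): buf=[_ 86 10 24 58 _], head=1, tail=5, size=4
write(27): buf=[_ 86 10 24 58 27], head=1, tail=0, size=5
write(28): buf=[28 86 10 24 58 27], head=1, tail=1, size=6
read(): buf=[28 _ 10 24 58 27], head=2, tail=1, size=5
read(): buf=[28 _ _ 24 58 27], head=3, tail=1, size=4
read(): buf=[28 _ _ _ 58 27], head=4, tail=1, size=3
read(): buf=[28 _ _ _ _ 27], head=5, tail=1, size=2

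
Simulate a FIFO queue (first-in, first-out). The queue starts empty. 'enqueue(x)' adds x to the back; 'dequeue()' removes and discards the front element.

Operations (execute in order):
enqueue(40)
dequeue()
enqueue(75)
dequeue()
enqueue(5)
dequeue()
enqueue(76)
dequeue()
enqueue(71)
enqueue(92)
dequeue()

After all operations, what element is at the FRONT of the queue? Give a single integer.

Answer: 92

Derivation:
enqueue(40): queue = [40]
dequeue(): queue = []
enqueue(75): queue = [75]
dequeue(): queue = []
enqueue(5): queue = [5]
dequeue(): queue = []
enqueue(76): queue = [76]
dequeue(): queue = []
enqueue(71): queue = [71]
enqueue(92): queue = [71, 92]
dequeue(): queue = [92]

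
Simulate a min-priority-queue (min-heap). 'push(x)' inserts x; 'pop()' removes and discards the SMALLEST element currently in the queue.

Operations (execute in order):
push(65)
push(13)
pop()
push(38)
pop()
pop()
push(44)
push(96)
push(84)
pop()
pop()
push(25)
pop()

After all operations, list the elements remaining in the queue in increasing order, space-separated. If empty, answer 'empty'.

Answer: 96

Derivation:
push(65): heap contents = [65]
push(13): heap contents = [13, 65]
pop() → 13: heap contents = [65]
push(38): heap contents = [38, 65]
pop() → 38: heap contents = [65]
pop() → 65: heap contents = []
push(44): heap contents = [44]
push(96): heap contents = [44, 96]
push(84): heap contents = [44, 84, 96]
pop() → 44: heap contents = [84, 96]
pop() → 84: heap contents = [96]
push(25): heap contents = [25, 96]
pop() → 25: heap contents = [96]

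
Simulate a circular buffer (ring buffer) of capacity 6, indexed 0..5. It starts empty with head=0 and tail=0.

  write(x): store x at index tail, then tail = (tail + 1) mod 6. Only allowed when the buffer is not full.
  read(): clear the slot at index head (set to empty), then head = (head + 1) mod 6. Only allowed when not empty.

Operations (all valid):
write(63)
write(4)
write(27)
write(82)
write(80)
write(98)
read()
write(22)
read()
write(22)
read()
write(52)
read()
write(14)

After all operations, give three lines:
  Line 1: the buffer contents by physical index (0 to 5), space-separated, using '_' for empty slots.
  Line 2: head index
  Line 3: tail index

write(63): buf=[63 _ _ _ _ _], head=0, tail=1, size=1
write(4): buf=[63 4 _ _ _ _], head=0, tail=2, size=2
write(27): buf=[63 4 27 _ _ _], head=0, tail=3, size=3
write(82): buf=[63 4 27 82 _ _], head=0, tail=4, size=4
write(80): buf=[63 4 27 82 80 _], head=0, tail=5, size=5
write(98): buf=[63 4 27 82 80 98], head=0, tail=0, size=6
read(): buf=[_ 4 27 82 80 98], head=1, tail=0, size=5
write(22): buf=[22 4 27 82 80 98], head=1, tail=1, size=6
read(): buf=[22 _ 27 82 80 98], head=2, tail=1, size=5
write(22): buf=[22 22 27 82 80 98], head=2, tail=2, size=6
read(): buf=[22 22 _ 82 80 98], head=3, tail=2, size=5
write(52): buf=[22 22 52 82 80 98], head=3, tail=3, size=6
read(): buf=[22 22 52 _ 80 98], head=4, tail=3, size=5
write(14): buf=[22 22 52 14 80 98], head=4, tail=4, size=6

Answer: 22 22 52 14 80 98
4
4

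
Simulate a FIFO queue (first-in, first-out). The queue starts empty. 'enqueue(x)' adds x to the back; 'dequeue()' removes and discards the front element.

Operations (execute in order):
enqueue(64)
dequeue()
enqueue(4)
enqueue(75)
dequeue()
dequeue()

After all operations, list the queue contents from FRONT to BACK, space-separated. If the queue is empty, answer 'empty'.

Answer: empty

Derivation:
enqueue(64): [64]
dequeue(): []
enqueue(4): [4]
enqueue(75): [4, 75]
dequeue(): [75]
dequeue(): []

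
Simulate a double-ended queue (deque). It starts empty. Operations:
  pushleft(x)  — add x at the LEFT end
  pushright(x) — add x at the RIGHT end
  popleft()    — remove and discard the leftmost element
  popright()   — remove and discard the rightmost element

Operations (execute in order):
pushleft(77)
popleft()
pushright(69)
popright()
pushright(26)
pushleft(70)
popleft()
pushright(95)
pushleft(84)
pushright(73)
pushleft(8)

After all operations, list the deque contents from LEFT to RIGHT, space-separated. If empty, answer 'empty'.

pushleft(77): [77]
popleft(): []
pushright(69): [69]
popright(): []
pushright(26): [26]
pushleft(70): [70, 26]
popleft(): [26]
pushright(95): [26, 95]
pushleft(84): [84, 26, 95]
pushright(73): [84, 26, 95, 73]
pushleft(8): [8, 84, 26, 95, 73]

Answer: 8 84 26 95 73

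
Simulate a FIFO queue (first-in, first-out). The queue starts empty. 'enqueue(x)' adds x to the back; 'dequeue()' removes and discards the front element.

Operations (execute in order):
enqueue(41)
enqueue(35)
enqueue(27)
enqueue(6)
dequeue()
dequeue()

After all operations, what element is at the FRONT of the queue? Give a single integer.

enqueue(41): queue = [41]
enqueue(35): queue = [41, 35]
enqueue(27): queue = [41, 35, 27]
enqueue(6): queue = [41, 35, 27, 6]
dequeue(): queue = [35, 27, 6]
dequeue(): queue = [27, 6]

Answer: 27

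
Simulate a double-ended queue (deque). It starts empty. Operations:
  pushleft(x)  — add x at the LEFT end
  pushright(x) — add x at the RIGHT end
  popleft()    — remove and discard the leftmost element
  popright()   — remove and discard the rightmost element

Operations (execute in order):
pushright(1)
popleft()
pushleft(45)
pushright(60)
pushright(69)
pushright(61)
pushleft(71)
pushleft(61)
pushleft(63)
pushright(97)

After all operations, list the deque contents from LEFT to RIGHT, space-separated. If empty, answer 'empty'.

pushright(1): [1]
popleft(): []
pushleft(45): [45]
pushright(60): [45, 60]
pushright(69): [45, 60, 69]
pushright(61): [45, 60, 69, 61]
pushleft(71): [71, 45, 60, 69, 61]
pushleft(61): [61, 71, 45, 60, 69, 61]
pushleft(63): [63, 61, 71, 45, 60, 69, 61]
pushright(97): [63, 61, 71, 45, 60, 69, 61, 97]

Answer: 63 61 71 45 60 69 61 97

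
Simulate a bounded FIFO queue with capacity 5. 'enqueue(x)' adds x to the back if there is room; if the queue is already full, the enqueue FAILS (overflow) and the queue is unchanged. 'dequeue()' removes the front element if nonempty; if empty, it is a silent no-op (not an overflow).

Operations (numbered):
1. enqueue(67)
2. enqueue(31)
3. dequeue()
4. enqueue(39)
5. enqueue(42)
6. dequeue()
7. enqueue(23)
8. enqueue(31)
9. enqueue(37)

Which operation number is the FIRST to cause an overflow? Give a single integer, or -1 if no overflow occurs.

Answer: -1

Derivation:
1. enqueue(67): size=1
2. enqueue(31): size=2
3. dequeue(): size=1
4. enqueue(39): size=2
5. enqueue(42): size=3
6. dequeue(): size=2
7. enqueue(23): size=3
8. enqueue(31): size=4
9. enqueue(37): size=5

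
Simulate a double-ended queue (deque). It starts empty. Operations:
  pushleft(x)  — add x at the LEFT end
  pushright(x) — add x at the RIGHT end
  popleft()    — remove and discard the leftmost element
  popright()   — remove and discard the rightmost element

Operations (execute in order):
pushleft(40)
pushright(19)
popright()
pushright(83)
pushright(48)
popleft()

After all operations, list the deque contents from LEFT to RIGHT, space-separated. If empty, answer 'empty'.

pushleft(40): [40]
pushright(19): [40, 19]
popright(): [40]
pushright(83): [40, 83]
pushright(48): [40, 83, 48]
popleft(): [83, 48]

Answer: 83 48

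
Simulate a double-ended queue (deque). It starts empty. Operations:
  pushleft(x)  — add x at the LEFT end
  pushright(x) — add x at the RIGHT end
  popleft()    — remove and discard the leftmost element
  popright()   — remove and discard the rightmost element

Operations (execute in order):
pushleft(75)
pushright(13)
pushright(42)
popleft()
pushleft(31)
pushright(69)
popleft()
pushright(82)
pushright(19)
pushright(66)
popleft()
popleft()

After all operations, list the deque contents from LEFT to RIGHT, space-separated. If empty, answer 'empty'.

pushleft(75): [75]
pushright(13): [75, 13]
pushright(42): [75, 13, 42]
popleft(): [13, 42]
pushleft(31): [31, 13, 42]
pushright(69): [31, 13, 42, 69]
popleft(): [13, 42, 69]
pushright(82): [13, 42, 69, 82]
pushright(19): [13, 42, 69, 82, 19]
pushright(66): [13, 42, 69, 82, 19, 66]
popleft(): [42, 69, 82, 19, 66]
popleft(): [69, 82, 19, 66]

Answer: 69 82 19 66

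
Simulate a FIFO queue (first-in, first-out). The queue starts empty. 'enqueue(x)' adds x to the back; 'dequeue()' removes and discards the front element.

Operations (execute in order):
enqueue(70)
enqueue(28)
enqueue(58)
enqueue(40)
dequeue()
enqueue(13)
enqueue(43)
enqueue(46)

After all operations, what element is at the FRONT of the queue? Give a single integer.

enqueue(70): queue = [70]
enqueue(28): queue = [70, 28]
enqueue(58): queue = [70, 28, 58]
enqueue(40): queue = [70, 28, 58, 40]
dequeue(): queue = [28, 58, 40]
enqueue(13): queue = [28, 58, 40, 13]
enqueue(43): queue = [28, 58, 40, 13, 43]
enqueue(46): queue = [28, 58, 40, 13, 43, 46]

Answer: 28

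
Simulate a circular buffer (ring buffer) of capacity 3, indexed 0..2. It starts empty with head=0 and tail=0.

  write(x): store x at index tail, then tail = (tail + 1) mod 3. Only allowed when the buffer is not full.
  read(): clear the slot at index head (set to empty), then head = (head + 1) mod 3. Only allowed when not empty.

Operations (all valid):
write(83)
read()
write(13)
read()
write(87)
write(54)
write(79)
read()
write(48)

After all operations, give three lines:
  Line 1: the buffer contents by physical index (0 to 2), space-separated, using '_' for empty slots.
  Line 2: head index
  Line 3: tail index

write(83): buf=[83 _ _], head=0, tail=1, size=1
read(): buf=[_ _ _], head=1, tail=1, size=0
write(13): buf=[_ 13 _], head=1, tail=2, size=1
read(): buf=[_ _ _], head=2, tail=2, size=0
write(87): buf=[_ _ 87], head=2, tail=0, size=1
write(54): buf=[54 _ 87], head=2, tail=1, size=2
write(79): buf=[54 79 87], head=2, tail=2, size=3
read(): buf=[54 79 _], head=0, tail=2, size=2
write(48): buf=[54 79 48], head=0, tail=0, size=3

Answer: 54 79 48
0
0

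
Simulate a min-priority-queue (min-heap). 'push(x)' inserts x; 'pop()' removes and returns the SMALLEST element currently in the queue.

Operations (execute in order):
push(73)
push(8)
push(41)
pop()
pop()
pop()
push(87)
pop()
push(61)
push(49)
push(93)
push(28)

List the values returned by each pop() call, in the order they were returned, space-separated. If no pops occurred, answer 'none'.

push(73): heap contents = [73]
push(8): heap contents = [8, 73]
push(41): heap contents = [8, 41, 73]
pop() → 8: heap contents = [41, 73]
pop() → 41: heap contents = [73]
pop() → 73: heap contents = []
push(87): heap contents = [87]
pop() → 87: heap contents = []
push(61): heap contents = [61]
push(49): heap contents = [49, 61]
push(93): heap contents = [49, 61, 93]
push(28): heap contents = [28, 49, 61, 93]

Answer: 8 41 73 87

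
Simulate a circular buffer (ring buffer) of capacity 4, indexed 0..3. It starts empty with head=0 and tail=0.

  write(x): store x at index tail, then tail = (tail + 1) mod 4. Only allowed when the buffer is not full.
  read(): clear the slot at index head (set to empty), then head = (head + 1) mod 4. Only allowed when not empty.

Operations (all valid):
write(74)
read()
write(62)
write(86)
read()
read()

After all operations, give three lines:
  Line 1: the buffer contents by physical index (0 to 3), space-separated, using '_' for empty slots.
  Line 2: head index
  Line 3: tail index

write(74): buf=[74 _ _ _], head=0, tail=1, size=1
read(): buf=[_ _ _ _], head=1, tail=1, size=0
write(62): buf=[_ 62 _ _], head=1, tail=2, size=1
write(86): buf=[_ 62 86 _], head=1, tail=3, size=2
read(): buf=[_ _ 86 _], head=2, tail=3, size=1
read(): buf=[_ _ _ _], head=3, tail=3, size=0

Answer: _ _ _ _
3
3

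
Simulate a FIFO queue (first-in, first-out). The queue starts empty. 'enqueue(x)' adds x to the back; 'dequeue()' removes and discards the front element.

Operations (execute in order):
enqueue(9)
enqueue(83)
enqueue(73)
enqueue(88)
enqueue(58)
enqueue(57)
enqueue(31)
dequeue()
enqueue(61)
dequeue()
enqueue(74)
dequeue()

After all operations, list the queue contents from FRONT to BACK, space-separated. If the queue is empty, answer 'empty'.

Answer: 88 58 57 31 61 74

Derivation:
enqueue(9): [9]
enqueue(83): [9, 83]
enqueue(73): [9, 83, 73]
enqueue(88): [9, 83, 73, 88]
enqueue(58): [9, 83, 73, 88, 58]
enqueue(57): [9, 83, 73, 88, 58, 57]
enqueue(31): [9, 83, 73, 88, 58, 57, 31]
dequeue(): [83, 73, 88, 58, 57, 31]
enqueue(61): [83, 73, 88, 58, 57, 31, 61]
dequeue(): [73, 88, 58, 57, 31, 61]
enqueue(74): [73, 88, 58, 57, 31, 61, 74]
dequeue(): [88, 58, 57, 31, 61, 74]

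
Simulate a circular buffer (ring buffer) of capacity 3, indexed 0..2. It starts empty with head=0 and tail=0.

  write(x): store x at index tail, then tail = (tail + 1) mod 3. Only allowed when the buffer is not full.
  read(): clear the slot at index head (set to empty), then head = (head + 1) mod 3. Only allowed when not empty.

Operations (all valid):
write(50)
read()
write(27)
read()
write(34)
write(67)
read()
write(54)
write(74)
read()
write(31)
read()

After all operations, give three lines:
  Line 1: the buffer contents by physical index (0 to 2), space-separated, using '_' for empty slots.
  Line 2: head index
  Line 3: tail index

Answer: 31 _ 74
2
1

Derivation:
write(50): buf=[50 _ _], head=0, tail=1, size=1
read(): buf=[_ _ _], head=1, tail=1, size=0
write(27): buf=[_ 27 _], head=1, tail=2, size=1
read(): buf=[_ _ _], head=2, tail=2, size=0
write(34): buf=[_ _ 34], head=2, tail=0, size=1
write(67): buf=[67 _ 34], head=2, tail=1, size=2
read(): buf=[67 _ _], head=0, tail=1, size=1
write(54): buf=[67 54 _], head=0, tail=2, size=2
write(74): buf=[67 54 74], head=0, tail=0, size=3
read(): buf=[_ 54 74], head=1, tail=0, size=2
write(31): buf=[31 54 74], head=1, tail=1, size=3
read(): buf=[31 _ 74], head=2, tail=1, size=2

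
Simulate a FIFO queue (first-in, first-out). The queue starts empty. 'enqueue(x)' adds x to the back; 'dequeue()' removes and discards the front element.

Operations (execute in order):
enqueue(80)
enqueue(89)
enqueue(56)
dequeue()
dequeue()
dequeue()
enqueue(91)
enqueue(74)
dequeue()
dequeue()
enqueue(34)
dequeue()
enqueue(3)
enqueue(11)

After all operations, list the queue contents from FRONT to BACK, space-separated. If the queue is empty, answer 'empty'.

enqueue(80): [80]
enqueue(89): [80, 89]
enqueue(56): [80, 89, 56]
dequeue(): [89, 56]
dequeue(): [56]
dequeue(): []
enqueue(91): [91]
enqueue(74): [91, 74]
dequeue(): [74]
dequeue(): []
enqueue(34): [34]
dequeue(): []
enqueue(3): [3]
enqueue(11): [3, 11]

Answer: 3 11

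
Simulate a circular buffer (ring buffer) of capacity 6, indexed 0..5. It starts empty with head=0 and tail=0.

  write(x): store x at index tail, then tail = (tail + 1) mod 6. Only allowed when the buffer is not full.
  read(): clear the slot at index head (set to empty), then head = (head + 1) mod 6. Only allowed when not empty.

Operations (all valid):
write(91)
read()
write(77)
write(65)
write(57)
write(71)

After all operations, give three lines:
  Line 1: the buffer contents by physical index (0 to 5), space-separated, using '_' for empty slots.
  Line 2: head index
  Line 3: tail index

write(91): buf=[91 _ _ _ _ _], head=0, tail=1, size=1
read(): buf=[_ _ _ _ _ _], head=1, tail=1, size=0
write(77): buf=[_ 77 _ _ _ _], head=1, tail=2, size=1
write(65): buf=[_ 77 65 _ _ _], head=1, tail=3, size=2
write(57): buf=[_ 77 65 57 _ _], head=1, tail=4, size=3
write(71): buf=[_ 77 65 57 71 _], head=1, tail=5, size=4

Answer: _ 77 65 57 71 _
1
5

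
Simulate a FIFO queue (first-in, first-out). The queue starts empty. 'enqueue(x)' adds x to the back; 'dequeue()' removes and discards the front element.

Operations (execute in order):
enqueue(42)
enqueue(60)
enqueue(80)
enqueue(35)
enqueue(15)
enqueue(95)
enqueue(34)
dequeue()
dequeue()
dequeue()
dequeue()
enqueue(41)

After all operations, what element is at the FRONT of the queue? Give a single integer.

Answer: 15

Derivation:
enqueue(42): queue = [42]
enqueue(60): queue = [42, 60]
enqueue(80): queue = [42, 60, 80]
enqueue(35): queue = [42, 60, 80, 35]
enqueue(15): queue = [42, 60, 80, 35, 15]
enqueue(95): queue = [42, 60, 80, 35, 15, 95]
enqueue(34): queue = [42, 60, 80, 35, 15, 95, 34]
dequeue(): queue = [60, 80, 35, 15, 95, 34]
dequeue(): queue = [80, 35, 15, 95, 34]
dequeue(): queue = [35, 15, 95, 34]
dequeue(): queue = [15, 95, 34]
enqueue(41): queue = [15, 95, 34, 41]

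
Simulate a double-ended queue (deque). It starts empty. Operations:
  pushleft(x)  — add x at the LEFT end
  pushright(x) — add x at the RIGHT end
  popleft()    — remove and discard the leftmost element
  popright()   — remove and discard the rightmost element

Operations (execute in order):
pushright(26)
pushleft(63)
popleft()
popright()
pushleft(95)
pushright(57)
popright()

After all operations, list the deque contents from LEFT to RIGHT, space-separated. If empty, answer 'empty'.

Answer: 95

Derivation:
pushright(26): [26]
pushleft(63): [63, 26]
popleft(): [26]
popright(): []
pushleft(95): [95]
pushright(57): [95, 57]
popright(): [95]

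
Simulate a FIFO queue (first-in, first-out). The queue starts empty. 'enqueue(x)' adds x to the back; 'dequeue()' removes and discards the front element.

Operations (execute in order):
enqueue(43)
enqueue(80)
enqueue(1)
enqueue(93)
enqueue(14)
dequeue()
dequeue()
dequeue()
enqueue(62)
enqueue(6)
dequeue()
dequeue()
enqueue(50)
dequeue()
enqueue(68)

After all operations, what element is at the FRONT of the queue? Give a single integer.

Answer: 6

Derivation:
enqueue(43): queue = [43]
enqueue(80): queue = [43, 80]
enqueue(1): queue = [43, 80, 1]
enqueue(93): queue = [43, 80, 1, 93]
enqueue(14): queue = [43, 80, 1, 93, 14]
dequeue(): queue = [80, 1, 93, 14]
dequeue(): queue = [1, 93, 14]
dequeue(): queue = [93, 14]
enqueue(62): queue = [93, 14, 62]
enqueue(6): queue = [93, 14, 62, 6]
dequeue(): queue = [14, 62, 6]
dequeue(): queue = [62, 6]
enqueue(50): queue = [62, 6, 50]
dequeue(): queue = [6, 50]
enqueue(68): queue = [6, 50, 68]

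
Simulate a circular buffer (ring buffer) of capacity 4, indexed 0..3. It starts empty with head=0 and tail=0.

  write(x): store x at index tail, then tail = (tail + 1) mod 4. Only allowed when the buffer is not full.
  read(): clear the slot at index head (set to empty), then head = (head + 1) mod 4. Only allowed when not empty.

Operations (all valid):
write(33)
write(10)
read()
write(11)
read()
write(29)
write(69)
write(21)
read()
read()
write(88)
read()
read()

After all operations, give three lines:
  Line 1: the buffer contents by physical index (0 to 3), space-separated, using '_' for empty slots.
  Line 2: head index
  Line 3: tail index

Answer: _ _ 88 _
2
3

Derivation:
write(33): buf=[33 _ _ _], head=0, tail=1, size=1
write(10): buf=[33 10 _ _], head=0, tail=2, size=2
read(): buf=[_ 10 _ _], head=1, tail=2, size=1
write(11): buf=[_ 10 11 _], head=1, tail=3, size=2
read(): buf=[_ _ 11 _], head=2, tail=3, size=1
write(29): buf=[_ _ 11 29], head=2, tail=0, size=2
write(69): buf=[69 _ 11 29], head=2, tail=1, size=3
write(21): buf=[69 21 11 29], head=2, tail=2, size=4
read(): buf=[69 21 _ 29], head=3, tail=2, size=3
read(): buf=[69 21 _ _], head=0, tail=2, size=2
write(88): buf=[69 21 88 _], head=0, tail=3, size=3
read(): buf=[_ 21 88 _], head=1, tail=3, size=2
read(): buf=[_ _ 88 _], head=2, tail=3, size=1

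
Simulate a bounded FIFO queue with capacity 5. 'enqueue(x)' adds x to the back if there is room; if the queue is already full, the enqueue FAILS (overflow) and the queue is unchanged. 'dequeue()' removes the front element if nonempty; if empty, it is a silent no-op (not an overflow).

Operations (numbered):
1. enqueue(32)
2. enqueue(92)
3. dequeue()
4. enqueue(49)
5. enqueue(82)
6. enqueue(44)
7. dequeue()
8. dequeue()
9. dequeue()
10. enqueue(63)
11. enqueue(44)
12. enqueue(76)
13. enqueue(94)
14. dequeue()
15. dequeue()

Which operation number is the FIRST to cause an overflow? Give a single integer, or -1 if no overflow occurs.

1. enqueue(32): size=1
2. enqueue(92): size=2
3. dequeue(): size=1
4. enqueue(49): size=2
5. enqueue(82): size=3
6. enqueue(44): size=4
7. dequeue(): size=3
8. dequeue(): size=2
9. dequeue(): size=1
10. enqueue(63): size=2
11. enqueue(44): size=3
12. enqueue(76): size=4
13. enqueue(94): size=5
14. dequeue(): size=4
15. dequeue(): size=3

Answer: -1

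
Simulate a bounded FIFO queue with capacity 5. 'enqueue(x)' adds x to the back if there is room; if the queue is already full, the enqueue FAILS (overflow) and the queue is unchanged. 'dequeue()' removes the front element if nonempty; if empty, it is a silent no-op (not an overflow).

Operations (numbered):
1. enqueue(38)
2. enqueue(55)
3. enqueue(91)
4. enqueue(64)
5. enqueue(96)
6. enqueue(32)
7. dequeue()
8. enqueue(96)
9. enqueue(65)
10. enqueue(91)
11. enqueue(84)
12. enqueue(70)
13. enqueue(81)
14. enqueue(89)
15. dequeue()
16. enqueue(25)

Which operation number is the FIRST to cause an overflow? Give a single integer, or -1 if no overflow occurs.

Answer: 6

Derivation:
1. enqueue(38): size=1
2. enqueue(55): size=2
3. enqueue(91): size=3
4. enqueue(64): size=4
5. enqueue(96): size=5
6. enqueue(32): size=5=cap → OVERFLOW (fail)
7. dequeue(): size=4
8. enqueue(96): size=5
9. enqueue(65): size=5=cap → OVERFLOW (fail)
10. enqueue(91): size=5=cap → OVERFLOW (fail)
11. enqueue(84): size=5=cap → OVERFLOW (fail)
12. enqueue(70): size=5=cap → OVERFLOW (fail)
13. enqueue(81): size=5=cap → OVERFLOW (fail)
14. enqueue(89): size=5=cap → OVERFLOW (fail)
15. dequeue(): size=4
16. enqueue(25): size=5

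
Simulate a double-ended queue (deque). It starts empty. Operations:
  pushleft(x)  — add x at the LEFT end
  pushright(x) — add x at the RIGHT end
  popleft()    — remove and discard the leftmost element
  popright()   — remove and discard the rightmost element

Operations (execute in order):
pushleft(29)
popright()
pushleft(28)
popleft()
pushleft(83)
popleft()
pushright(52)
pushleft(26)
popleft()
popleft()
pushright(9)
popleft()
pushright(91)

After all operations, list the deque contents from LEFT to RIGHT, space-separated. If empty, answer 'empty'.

pushleft(29): [29]
popright(): []
pushleft(28): [28]
popleft(): []
pushleft(83): [83]
popleft(): []
pushright(52): [52]
pushleft(26): [26, 52]
popleft(): [52]
popleft(): []
pushright(9): [9]
popleft(): []
pushright(91): [91]

Answer: 91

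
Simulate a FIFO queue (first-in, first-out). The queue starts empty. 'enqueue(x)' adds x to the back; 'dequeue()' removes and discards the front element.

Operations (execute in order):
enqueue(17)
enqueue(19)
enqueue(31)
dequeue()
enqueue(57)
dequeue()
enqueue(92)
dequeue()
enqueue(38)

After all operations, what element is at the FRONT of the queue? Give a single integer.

enqueue(17): queue = [17]
enqueue(19): queue = [17, 19]
enqueue(31): queue = [17, 19, 31]
dequeue(): queue = [19, 31]
enqueue(57): queue = [19, 31, 57]
dequeue(): queue = [31, 57]
enqueue(92): queue = [31, 57, 92]
dequeue(): queue = [57, 92]
enqueue(38): queue = [57, 92, 38]

Answer: 57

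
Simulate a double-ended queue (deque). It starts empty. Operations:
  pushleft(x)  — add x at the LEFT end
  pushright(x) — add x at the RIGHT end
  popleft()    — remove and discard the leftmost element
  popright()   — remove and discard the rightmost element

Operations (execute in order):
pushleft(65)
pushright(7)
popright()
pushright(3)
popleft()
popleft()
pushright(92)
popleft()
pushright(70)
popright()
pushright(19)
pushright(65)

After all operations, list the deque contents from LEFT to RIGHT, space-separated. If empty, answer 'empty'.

Answer: 19 65

Derivation:
pushleft(65): [65]
pushright(7): [65, 7]
popright(): [65]
pushright(3): [65, 3]
popleft(): [3]
popleft(): []
pushright(92): [92]
popleft(): []
pushright(70): [70]
popright(): []
pushright(19): [19]
pushright(65): [19, 65]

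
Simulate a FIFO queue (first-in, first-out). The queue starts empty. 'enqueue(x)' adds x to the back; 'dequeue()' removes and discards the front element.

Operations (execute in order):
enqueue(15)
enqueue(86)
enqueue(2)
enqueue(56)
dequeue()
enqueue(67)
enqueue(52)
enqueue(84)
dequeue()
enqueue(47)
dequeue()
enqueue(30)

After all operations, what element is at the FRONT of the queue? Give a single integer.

enqueue(15): queue = [15]
enqueue(86): queue = [15, 86]
enqueue(2): queue = [15, 86, 2]
enqueue(56): queue = [15, 86, 2, 56]
dequeue(): queue = [86, 2, 56]
enqueue(67): queue = [86, 2, 56, 67]
enqueue(52): queue = [86, 2, 56, 67, 52]
enqueue(84): queue = [86, 2, 56, 67, 52, 84]
dequeue(): queue = [2, 56, 67, 52, 84]
enqueue(47): queue = [2, 56, 67, 52, 84, 47]
dequeue(): queue = [56, 67, 52, 84, 47]
enqueue(30): queue = [56, 67, 52, 84, 47, 30]

Answer: 56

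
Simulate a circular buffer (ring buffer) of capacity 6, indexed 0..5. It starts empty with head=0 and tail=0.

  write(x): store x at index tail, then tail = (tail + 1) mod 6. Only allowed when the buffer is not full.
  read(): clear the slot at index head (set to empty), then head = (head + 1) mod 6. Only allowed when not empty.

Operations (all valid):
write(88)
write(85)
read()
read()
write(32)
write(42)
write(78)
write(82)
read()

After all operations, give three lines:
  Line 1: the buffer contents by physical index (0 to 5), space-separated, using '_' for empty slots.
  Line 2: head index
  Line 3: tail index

write(88): buf=[88 _ _ _ _ _], head=0, tail=1, size=1
write(85): buf=[88 85 _ _ _ _], head=0, tail=2, size=2
read(): buf=[_ 85 _ _ _ _], head=1, tail=2, size=1
read(): buf=[_ _ _ _ _ _], head=2, tail=2, size=0
write(32): buf=[_ _ 32 _ _ _], head=2, tail=3, size=1
write(42): buf=[_ _ 32 42 _ _], head=2, tail=4, size=2
write(78): buf=[_ _ 32 42 78 _], head=2, tail=5, size=3
write(82): buf=[_ _ 32 42 78 82], head=2, tail=0, size=4
read(): buf=[_ _ _ 42 78 82], head=3, tail=0, size=3

Answer: _ _ _ 42 78 82
3
0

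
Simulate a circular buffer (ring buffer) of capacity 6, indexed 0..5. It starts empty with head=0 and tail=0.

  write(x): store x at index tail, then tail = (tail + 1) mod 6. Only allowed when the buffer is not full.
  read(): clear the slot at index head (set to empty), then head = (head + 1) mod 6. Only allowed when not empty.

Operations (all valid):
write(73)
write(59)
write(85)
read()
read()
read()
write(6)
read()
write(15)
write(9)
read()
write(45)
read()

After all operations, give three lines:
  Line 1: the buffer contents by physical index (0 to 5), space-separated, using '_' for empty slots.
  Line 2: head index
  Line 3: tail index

Answer: 45 _ _ _ _ _
0
1

Derivation:
write(73): buf=[73 _ _ _ _ _], head=0, tail=1, size=1
write(59): buf=[73 59 _ _ _ _], head=0, tail=2, size=2
write(85): buf=[73 59 85 _ _ _], head=0, tail=3, size=3
read(): buf=[_ 59 85 _ _ _], head=1, tail=3, size=2
read(): buf=[_ _ 85 _ _ _], head=2, tail=3, size=1
read(): buf=[_ _ _ _ _ _], head=3, tail=3, size=0
write(6): buf=[_ _ _ 6 _ _], head=3, tail=4, size=1
read(): buf=[_ _ _ _ _ _], head=4, tail=4, size=0
write(15): buf=[_ _ _ _ 15 _], head=4, tail=5, size=1
write(9): buf=[_ _ _ _ 15 9], head=4, tail=0, size=2
read(): buf=[_ _ _ _ _ 9], head=5, tail=0, size=1
write(45): buf=[45 _ _ _ _ 9], head=5, tail=1, size=2
read(): buf=[45 _ _ _ _ _], head=0, tail=1, size=1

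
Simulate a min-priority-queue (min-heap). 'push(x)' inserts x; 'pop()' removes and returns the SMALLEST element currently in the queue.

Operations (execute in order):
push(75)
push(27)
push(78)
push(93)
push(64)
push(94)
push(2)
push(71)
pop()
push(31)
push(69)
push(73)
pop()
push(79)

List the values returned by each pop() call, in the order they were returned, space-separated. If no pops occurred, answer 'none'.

Answer: 2 27

Derivation:
push(75): heap contents = [75]
push(27): heap contents = [27, 75]
push(78): heap contents = [27, 75, 78]
push(93): heap contents = [27, 75, 78, 93]
push(64): heap contents = [27, 64, 75, 78, 93]
push(94): heap contents = [27, 64, 75, 78, 93, 94]
push(2): heap contents = [2, 27, 64, 75, 78, 93, 94]
push(71): heap contents = [2, 27, 64, 71, 75, 78, 93, 94]
pop() → 2: heap contents = [27, 64, 71, 75, 78, 93, 94]
push(31): heap contents = [27, 31, 64, 71, 75, 78, 93, 94]
push(69): heap contents = [27, 31, 64, 69, 71, 75, 78, 93, 94]
push(73): heap contents = [27, 31, 64, 69, 71, 73, 75, 78, 93, 94]
pop() → 27: heap contents = [31, 64, 69, 71, 73, 75, 78, 93, 94]
push(79): heap contents = [31, 64, 69, 71, 73, 75, 78, 79, 93, 94]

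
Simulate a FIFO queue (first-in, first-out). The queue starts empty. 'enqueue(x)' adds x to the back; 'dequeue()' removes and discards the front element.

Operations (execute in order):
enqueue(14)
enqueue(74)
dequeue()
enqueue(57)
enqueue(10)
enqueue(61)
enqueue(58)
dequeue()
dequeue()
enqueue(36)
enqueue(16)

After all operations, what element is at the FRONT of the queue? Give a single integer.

Answer: 10

Derivation:
enqueue(14): queue = [14]
enqueue(74): queue = [14, 74]
dequeue(): queue = [74]
enqueue(57): queue = [74, 57]
enqueue(10): queue = [74, 57, 10]
enqueue(61): queue = [74, 57, 10, 61]
enqueue(58): queue = [74, 57, 10, 61, 58]
dequeue(): queue = [57, 10, 61, 58]
dequeue(): queue = [10, 61, 58]
enqueue(36): queue = [10, 61, 58, 36]
enqueue(16): queue = [10, 61, 58, 36, 16]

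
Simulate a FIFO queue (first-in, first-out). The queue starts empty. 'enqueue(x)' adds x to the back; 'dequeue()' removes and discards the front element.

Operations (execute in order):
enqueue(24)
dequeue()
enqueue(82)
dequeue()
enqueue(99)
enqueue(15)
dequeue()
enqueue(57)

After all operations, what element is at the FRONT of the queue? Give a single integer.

Answer: 15

Derivation:
enqueue(24): queue = [24]
dequeue(): queue = []
enqueue(82): queue = [82]
dequeue(): queue = []
enqueue(99): queue = [99]
enqueue(15): queue = [99, 15]
dequeue(): queue = [15]
enqueue(57): queue = [15, 57]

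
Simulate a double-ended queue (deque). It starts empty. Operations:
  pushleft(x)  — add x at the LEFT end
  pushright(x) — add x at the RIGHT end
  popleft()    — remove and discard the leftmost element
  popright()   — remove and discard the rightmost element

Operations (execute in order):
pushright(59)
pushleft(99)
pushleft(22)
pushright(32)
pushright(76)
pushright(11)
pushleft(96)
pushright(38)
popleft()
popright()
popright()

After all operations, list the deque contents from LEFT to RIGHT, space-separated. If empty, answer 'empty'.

pushright(59): [59]
pushleft(99): [99, 59]
pushleft(22): [22, 99, 59]
pushright(32): [22, 99, 59, 32]
pushright(76): [22, 99, 59, 32, 76]
pushright(11): [22, 99, 59, 32, 76, 11]
pushleft(96): [96, 22, 99, 59, 32, 76, 11]
pushright(38): [96, 22, 99, 59, 32, 76, 11, 38]
popleft(): [22, 99, 59, 32, 76, 11, 38]
popright(): [22, 99, 59, 32, 76, 11]
popright(): [22, 99, 59, 32, 76]

Answer: 22 99 59 32 76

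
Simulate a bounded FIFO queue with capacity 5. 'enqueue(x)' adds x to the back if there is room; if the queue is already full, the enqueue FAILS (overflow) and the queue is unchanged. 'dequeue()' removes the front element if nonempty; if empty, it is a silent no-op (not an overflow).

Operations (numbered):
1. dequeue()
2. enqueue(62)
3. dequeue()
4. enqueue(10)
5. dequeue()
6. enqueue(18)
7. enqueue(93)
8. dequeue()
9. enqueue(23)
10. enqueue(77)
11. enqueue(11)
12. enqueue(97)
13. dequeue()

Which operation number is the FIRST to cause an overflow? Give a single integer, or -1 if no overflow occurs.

Answer: -1

Derivation:
1. dequeue(): empty, no-op, size=0
2. enqueue(62): size=1
3. dequeue(): size=0
4. enqueue(10): size=1
5. dequeue(): size=0
6. enqueue(18): size=1
7. enqueue(93): size=2
8. dequeue(): size=1
9. enqueue(23): size=2
10. enqueue(77): size=3
11. enqueue(11): size=4
12. enqueue(97): size=5
13. dequeue(): size=4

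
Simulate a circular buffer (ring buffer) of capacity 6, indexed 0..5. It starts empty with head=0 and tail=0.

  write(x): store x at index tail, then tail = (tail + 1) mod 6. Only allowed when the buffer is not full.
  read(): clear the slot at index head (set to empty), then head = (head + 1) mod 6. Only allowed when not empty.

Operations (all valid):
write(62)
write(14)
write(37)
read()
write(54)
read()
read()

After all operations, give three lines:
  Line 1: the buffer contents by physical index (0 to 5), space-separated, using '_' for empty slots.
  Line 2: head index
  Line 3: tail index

Answer: _ _ _ 54 _ _
3
4

Derivation:
write(62): buf=[62 _ _ _ _ _], head=0, tail=1, size=1
write(14): buf=[62 14 _ _ _ _], head=0, tail=2, size=2
write(37): buf=[62 14 37 _ _ _], head=0, tail=3, size=3
read(): buf=[_ 14 37 _ _ _], head=1, tail=3, size=2
write(54): buf=[_ 14 37 54 _ _], head=1, tail=4, size=3
read(): buf=[_ _ 37 54 _ _], head=2, tail=4, size=2
read(): buf=[_ _ _ 54 _ _], head=3, tail=4, size=1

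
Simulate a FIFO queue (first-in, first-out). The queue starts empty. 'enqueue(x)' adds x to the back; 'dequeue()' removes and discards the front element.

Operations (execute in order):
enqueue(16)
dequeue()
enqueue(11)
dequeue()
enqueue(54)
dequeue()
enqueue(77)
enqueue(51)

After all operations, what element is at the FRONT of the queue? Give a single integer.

Answer: 77

Derivation:
enqueue(16): queue = [16]
dequeue(): queue = []
enqueue(11): queue = [11]
dequeue(): queue = []
enqueue(54): queue = [54]
dequeue(): queue = []
enqueue(77): queue = [77]
enqueue(51): queue = [77, 51]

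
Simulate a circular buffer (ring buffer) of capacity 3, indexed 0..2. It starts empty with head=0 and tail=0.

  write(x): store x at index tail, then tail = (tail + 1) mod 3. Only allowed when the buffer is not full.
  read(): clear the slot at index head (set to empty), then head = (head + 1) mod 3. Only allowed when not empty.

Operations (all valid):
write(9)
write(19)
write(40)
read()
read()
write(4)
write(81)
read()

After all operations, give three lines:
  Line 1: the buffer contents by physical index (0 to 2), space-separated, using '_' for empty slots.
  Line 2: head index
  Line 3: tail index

Answer: 4 81 _
0
2

Derivation:
write(9): buf=[9 _ _], head=0, tail=1, size=1
write(19): buf=[9 19 _], head=0, tail=2, size=2
write(40): buf=[9 19 40], head=0, tail=0, size=3
read(): buf=[_ 19 40], head=1, tail=0, size=2
read(): buf=[_ _ 40], head=2, tail=0, size=1
write(4): buf=[4 _ 40], head=2, tail=1, size=2
write(81): buf=[4 81 40], head=2, tail=2, size=3
read(): buf=[4 81 _], head=0, tail=2, size=2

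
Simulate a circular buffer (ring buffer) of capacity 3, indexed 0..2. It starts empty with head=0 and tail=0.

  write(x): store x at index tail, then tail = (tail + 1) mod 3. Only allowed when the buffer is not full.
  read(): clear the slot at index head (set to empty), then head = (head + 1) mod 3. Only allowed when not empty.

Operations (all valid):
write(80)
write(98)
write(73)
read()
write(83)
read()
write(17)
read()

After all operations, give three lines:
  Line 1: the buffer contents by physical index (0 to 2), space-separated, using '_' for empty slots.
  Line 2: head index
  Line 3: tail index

Answer: 83 17 _
0
2

Derivation:
write(80): buf=[80 _ _], head=0, tail=1, size=1
write(98): buf=[80 98 _], head=0, tail=2, size=2
write(73): buf=[80 98 73], head=0, tail=0, size=3
read(): buf=[_ 98 73], head=1, tail=0, size=2
write(83): buf=[83 98 73], head=1, tail=1, size=3
read(): buf=[83 _ 73], head=2, tail=1, size=2
write(17): buf=[83 17 73], head=2, tail=2, size=3
read(): buf=[83 17 _], head=0, tail=2, size=2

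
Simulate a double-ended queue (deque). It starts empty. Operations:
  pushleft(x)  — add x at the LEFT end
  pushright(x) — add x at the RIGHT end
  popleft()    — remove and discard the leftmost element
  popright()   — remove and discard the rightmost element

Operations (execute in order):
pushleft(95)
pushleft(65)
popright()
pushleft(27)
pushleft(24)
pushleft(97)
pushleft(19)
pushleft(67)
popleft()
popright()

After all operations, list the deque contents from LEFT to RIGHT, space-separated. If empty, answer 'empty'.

Answer: 19 97 24 27

Derivation:
pushleft(95): [95]
pushleft(65): [65, 95]
popright(): [65]
pushleft(27): [27, 65]
pushleft(24): [24, 27, 65]
pushleft(97): [97, 24, 27, 65]
pushleft(19): [19, 97, 24, 27, 65]
pushleft(67): [67, 19, 97, 24, 27, 65]
popleft(): [19, 97, 24, 27, 65]
popright(): [19, 97, 24, 27]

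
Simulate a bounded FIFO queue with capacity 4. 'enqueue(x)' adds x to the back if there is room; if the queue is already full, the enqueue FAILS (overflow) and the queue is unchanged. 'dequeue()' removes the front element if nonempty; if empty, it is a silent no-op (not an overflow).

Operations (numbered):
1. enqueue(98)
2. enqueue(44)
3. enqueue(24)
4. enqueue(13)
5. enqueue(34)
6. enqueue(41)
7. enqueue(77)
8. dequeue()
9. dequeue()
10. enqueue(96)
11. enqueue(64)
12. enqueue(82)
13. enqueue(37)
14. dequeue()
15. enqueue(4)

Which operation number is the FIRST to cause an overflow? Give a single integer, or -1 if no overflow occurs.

1. enqueue(98): size=1
2. enqueue(44): size=2
3. enqueue(24): size=3
4. enqueue(13): size=4
5. enqueue(34): size=4=cap → OVERFLOW (fail)
6. enqueue(41): size=4=cap → OVERFLOW (fail)
7. enqueue(77): size=4=cap → OVERFLOW (fail)
8. dequeue(): size=3
9. dequeue(): size=2
10. enqueue(96): size=3
11. enqueue(64): size=4
12. enqueue(82): size=4=cap → OVERFLOW (fail)
13. enqueue(37): size=4=cap → OVERFLOW (fail)
14. dequeue(): size=3
15. enqueue(4): size=4

Answer: 5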